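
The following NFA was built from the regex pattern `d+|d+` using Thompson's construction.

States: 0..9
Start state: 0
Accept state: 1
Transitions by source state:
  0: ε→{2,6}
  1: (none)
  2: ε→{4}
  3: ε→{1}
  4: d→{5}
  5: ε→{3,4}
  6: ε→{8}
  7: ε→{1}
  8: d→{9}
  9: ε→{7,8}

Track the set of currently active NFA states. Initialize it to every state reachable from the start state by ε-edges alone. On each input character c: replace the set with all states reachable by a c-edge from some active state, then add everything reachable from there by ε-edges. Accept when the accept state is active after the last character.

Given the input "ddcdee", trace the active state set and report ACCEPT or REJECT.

Answer: REJECT

Steps:
initial (ε-close {0}): {0,2,4,6,8}
'd' @ 1: {1,3,4,5,7,8,9}  [accepting]
'd' @ 2: {1,3,4,5,7,8,9}  [accepting]
'c' @ 3: {}  — dead — no transitions
rest 'dee' ignored (set empty)
final: {}; accept 1 not in set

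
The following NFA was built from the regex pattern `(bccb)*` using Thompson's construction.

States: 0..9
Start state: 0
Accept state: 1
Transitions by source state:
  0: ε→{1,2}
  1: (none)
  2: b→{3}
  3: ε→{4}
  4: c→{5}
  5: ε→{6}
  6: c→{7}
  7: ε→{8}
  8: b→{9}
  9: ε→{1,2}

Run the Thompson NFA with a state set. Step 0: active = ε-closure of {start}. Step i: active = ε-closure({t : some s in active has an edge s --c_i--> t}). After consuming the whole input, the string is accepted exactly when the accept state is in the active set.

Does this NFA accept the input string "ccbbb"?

Answer: REJECT

Derivation:
start: ε-closure({0}) = {0,1,2}
'c' @ 1: {}  — no active states
rest 'cbbb' ignored (set empty)
final: {}; accept 1 not in set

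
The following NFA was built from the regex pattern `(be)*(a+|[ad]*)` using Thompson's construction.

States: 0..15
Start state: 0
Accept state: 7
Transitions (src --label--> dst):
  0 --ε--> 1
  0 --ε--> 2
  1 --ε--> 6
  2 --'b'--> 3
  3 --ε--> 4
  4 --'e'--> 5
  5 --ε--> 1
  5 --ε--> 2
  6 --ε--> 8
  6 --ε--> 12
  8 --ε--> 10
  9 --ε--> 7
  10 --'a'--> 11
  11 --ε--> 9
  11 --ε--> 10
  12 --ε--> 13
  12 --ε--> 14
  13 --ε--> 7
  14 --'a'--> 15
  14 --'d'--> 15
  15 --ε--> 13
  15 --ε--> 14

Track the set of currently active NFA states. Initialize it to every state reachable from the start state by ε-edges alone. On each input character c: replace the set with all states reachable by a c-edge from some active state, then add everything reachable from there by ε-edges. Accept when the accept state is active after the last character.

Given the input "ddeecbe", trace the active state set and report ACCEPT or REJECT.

Answer: REJECT

Steps:
S₀ = ε-closure({0}) = {0,1,2,6,7,8,10,12,13,14}
'd' @ 1: {7,13,14,15}  [accepting]
'd' @ 2: {7,13,14,15}  [accepting]
'e' @ 3: {}  — no active states
rest 'ecbe' ignored (set empty)
after full input: {}  (accept=7 not in)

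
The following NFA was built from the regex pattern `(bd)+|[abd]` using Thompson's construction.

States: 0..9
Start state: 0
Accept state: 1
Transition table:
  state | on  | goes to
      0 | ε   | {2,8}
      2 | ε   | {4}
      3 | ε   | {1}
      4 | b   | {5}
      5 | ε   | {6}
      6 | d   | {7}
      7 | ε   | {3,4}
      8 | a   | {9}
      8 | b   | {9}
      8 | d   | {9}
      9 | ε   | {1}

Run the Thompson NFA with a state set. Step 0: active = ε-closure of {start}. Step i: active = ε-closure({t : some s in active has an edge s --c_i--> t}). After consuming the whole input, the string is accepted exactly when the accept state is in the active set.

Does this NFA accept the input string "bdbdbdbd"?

Answer: ACCEPT

Trace:
start: ε-closure({0}) = {0,2,4,8}
'b' @ 1: {1,5,6,9}  ✓accept
'd' @ 2: {1,3,4,7}  ✓accept
'b' @ 3: {5,6}
'd' @ 4: {1,3,4,7}  ✓accept
'b' @ 5: {5,6}
'd' @ 6: {1,3,4,7}  ✓accept
'b' @ 7: {5,6}
'd' @ 8: {1,3,4,7}  ✓accept
after full input: {1,3,4,7}  (accept=1 in)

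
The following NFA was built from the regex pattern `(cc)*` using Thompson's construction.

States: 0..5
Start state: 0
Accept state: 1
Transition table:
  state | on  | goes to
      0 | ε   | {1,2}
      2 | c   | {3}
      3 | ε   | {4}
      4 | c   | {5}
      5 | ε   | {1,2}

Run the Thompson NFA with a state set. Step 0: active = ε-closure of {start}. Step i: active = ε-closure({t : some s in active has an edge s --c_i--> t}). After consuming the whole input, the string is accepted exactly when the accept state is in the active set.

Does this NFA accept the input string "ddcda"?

Answer: REJECT

Steps:
start: ε-closure({0}) = {0,1,2}
'd' @ 1: {}  — state set empty
rest 'dcda' ignored (set empty)
final: {}; accept 1 not in set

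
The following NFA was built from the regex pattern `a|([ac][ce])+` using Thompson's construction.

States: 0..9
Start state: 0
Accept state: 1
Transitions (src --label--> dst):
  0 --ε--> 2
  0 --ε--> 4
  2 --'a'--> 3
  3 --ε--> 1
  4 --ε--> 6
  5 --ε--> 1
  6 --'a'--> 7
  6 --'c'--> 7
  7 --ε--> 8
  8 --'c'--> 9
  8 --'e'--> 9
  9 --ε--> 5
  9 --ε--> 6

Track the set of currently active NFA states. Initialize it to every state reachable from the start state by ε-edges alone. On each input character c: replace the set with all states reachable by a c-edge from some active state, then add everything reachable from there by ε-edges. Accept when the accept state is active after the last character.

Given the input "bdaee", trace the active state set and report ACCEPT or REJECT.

S₀ = ε-closure({0}) = {0,2,4,6}
'b' @ 1: {}  — dead — no transitions
rest 'daee' ignored (set empty)
final: {}; accept 1 not in set

Answer: REJECT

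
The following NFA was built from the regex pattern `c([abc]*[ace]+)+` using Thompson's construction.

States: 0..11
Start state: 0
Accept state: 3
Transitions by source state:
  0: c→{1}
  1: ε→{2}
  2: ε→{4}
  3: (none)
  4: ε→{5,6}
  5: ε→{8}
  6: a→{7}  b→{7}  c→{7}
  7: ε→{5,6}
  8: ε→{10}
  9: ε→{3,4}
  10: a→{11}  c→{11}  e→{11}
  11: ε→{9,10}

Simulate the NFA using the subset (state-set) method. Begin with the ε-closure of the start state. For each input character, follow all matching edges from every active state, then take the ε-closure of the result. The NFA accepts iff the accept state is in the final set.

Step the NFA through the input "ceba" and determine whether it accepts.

start: ε-closure({0}) = {0}
'c' @ 1: {1,2,4,5,6,8,10}
'e' @ 2: {3,4,5,6,8,9,10,11}  (accept∈set)
'b' @ 3: {5,6,7,8,10}
'a' @ 4: {3,4,5,6,7,8,9,10,11}  (accept∈set)
final: {3,4,5,6,7,8,9,10,11}; accept 3 in set

Answer: ACCEPT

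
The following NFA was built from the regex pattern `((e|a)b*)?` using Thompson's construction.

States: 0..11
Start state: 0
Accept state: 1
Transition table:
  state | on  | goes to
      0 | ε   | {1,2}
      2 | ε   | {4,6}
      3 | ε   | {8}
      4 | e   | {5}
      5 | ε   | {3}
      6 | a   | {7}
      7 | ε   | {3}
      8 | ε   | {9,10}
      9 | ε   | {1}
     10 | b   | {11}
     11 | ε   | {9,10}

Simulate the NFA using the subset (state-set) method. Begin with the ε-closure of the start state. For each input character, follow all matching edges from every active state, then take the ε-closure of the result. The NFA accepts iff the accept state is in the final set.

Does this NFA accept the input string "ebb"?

Answer: ACCEPT

Steps:
initial (ε-close {0}): {0,1,2,4,6}
'e' @ 1: {1,3,5,8,9,10}  (accept∈set)
'b' @ 2: {1,9,10,11}  (accept∈set)
'b' @ 3: {1,9,10,11}  (accept∈set)
final: {1,9,10,11}; accept 1 in set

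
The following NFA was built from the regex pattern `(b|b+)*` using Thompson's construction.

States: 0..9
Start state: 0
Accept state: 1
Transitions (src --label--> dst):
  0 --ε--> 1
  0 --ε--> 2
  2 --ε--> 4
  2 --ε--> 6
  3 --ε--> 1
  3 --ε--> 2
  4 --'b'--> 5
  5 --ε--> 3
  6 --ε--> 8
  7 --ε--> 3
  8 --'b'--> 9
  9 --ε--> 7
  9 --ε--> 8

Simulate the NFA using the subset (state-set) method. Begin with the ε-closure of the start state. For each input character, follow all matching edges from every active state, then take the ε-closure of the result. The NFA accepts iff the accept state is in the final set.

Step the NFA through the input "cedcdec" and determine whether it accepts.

S₀ = ε-closure({0}) = {0,1,2,4,6,8}
'c' @ 1: {}  — dead — no transitions
rest 'edcdec' ignored (set empty)
after full input: {}  (accept=1 not in)

Answer: REJECT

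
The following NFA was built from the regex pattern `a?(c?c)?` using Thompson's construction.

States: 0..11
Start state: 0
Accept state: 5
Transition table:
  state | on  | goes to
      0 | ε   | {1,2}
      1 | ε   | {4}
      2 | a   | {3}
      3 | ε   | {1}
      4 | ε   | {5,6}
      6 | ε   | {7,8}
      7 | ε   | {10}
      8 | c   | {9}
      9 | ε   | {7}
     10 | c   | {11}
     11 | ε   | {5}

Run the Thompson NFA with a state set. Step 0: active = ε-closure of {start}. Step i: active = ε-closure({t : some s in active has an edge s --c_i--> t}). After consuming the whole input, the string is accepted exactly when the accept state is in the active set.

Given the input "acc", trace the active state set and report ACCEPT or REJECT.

initial (ε-close {0}): {0,1,2,4,5,6,7,8,10}
'a' @ 1: {1,3,4,5,6,7,8,10}  (accept∈set)
'c' @ 2: {5,7,9,10,11}  (accept∈set)
'c' @ 3: {5,11}  (accept∈set)
final: {5,11}; accept 5 in set

Answer: ACCEPT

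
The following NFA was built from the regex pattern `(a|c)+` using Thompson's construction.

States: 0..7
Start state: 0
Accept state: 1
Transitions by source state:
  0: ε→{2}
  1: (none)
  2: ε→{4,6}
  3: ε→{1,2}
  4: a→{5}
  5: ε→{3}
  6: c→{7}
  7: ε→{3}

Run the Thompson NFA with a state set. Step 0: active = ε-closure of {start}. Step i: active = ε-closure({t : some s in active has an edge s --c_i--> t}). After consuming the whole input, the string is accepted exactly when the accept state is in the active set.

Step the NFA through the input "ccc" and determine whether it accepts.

Answer: ACCEPT

Derivation:
initial (ε-close {0}): {0,2,4,6}
'c' @ 1: {1,2,3,4,6,7}  [accepting]
'c' @ 2: {1,2,3,4,6,7}  [accepting]
'c' @ 3: {1,2,3,4,6,7}  [accepting]
end set {1,2,3,4,6,7} — state 1 in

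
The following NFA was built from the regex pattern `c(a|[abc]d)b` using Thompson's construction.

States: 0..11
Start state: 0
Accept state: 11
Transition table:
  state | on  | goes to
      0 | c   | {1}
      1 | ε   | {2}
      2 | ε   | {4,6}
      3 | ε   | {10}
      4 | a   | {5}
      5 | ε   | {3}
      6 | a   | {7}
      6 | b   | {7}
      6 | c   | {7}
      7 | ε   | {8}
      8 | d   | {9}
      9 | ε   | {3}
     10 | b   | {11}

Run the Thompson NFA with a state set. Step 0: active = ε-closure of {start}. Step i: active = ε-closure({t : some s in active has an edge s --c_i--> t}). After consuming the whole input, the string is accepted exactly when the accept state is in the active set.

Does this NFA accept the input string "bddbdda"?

Answer: REJECT

Derivation:
start: ε-closure({0}) = {0}
'b' @ 1: {}  — no active states
rest 'ddbdda' ignored (set empty)
after full input: {}  (accept=11 not in)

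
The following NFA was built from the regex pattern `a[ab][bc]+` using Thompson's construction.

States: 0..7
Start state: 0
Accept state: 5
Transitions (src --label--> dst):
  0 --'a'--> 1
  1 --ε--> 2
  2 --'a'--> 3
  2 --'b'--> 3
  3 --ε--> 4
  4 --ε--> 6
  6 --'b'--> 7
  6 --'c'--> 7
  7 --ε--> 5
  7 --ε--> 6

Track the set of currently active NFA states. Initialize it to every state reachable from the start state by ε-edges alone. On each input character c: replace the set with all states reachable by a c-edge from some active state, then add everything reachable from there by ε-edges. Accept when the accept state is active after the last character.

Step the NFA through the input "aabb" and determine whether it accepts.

Answer: ACCEPT

Steps:
start: ε-closure({0}) = {0}
'a' @ 1: {1,2}
'a' @ 2: {3,4,6}
'b' @ 3: {5,6,7}  ✓accept
'b' @ 4: {5,6,7}  ✓accept
final: {5,6,7}; accept 5 in set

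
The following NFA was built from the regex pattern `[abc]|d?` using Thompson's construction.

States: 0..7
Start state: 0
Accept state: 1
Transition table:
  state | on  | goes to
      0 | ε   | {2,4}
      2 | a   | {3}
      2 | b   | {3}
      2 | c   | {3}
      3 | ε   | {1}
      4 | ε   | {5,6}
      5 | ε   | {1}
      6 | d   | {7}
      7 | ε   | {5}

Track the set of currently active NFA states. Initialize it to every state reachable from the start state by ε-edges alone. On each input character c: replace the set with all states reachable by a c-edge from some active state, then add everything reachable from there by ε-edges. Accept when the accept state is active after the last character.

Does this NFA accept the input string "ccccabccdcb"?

S₀ = ε-closure({0}) = {0,1,2,4,5,6}
'c' @ 1: {1,3}  (accept∈set)
'c' @ 2: {}  — state set empty
rest 'ccabccdcb' ignored (set empty)
end set {} — state 1 not in

Answer: REJECT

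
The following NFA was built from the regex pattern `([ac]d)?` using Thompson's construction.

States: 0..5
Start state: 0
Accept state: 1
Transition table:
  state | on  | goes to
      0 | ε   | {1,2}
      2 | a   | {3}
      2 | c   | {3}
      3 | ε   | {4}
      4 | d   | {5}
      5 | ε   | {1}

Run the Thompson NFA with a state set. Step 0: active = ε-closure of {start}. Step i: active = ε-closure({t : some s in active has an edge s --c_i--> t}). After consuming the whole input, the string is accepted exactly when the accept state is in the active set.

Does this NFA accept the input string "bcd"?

initial (ε-close {0}): {0,1,2}
'b' @ 1: {}  — no active states
rest 'cd' ignored (set empty)
end set {} — state 1 not in

Answer: REJECT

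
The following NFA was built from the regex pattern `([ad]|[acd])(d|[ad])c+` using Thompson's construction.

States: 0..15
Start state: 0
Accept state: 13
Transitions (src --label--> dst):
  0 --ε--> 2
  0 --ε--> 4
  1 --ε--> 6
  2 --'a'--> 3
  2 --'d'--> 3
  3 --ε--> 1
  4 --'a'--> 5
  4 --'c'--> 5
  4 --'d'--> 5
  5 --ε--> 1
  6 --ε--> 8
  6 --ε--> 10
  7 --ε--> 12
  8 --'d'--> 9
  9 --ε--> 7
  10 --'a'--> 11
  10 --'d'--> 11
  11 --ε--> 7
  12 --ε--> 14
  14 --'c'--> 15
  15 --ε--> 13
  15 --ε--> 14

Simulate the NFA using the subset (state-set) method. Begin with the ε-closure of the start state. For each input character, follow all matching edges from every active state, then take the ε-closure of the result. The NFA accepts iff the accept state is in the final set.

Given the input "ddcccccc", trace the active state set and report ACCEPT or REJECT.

initial (ε-close {0}): {0,2,4}
'd' @ 1: {1,3,5,6,8,10}
'd' @ 2: {7,9,11,12,14}
'c' @ 3: {13,14,15}  (accept∈set)
'c' @ 4: {13,14,15}  (accept∈set)
'c' @ 5: {13,14,15}  (accept∈set)
'c' @ 6: {13,14,15}  (accept∈set)
'c' @ 7: {13,14,15}  (accept∈set)
'c' @ 8: {13,14,15}  (accept∈set)
final: {13,14,15}; accept 13 in set

Answer: ACCEPT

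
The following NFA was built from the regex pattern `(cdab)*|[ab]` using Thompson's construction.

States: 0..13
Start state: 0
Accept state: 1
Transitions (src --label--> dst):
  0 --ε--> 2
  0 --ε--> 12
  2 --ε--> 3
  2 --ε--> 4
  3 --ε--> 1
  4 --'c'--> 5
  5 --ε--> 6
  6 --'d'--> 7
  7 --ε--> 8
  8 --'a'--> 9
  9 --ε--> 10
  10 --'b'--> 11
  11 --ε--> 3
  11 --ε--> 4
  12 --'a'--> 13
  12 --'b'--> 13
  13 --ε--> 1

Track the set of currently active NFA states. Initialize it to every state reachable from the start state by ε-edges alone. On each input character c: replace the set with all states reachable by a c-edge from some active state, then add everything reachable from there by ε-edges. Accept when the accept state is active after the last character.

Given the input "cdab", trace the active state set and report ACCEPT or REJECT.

Answer: ACCEPT

Derivation:
initial (ε-close {0}): {0,1,2,3,4,12}
'c' @ 1: {5,6}
'd' @ 2: {7,8}
'a' @ 3: {9,10}
'b' @ 4: {1,3,4,11}  [accepting]
after full input: {1,3,4,11}  (accept=1 in)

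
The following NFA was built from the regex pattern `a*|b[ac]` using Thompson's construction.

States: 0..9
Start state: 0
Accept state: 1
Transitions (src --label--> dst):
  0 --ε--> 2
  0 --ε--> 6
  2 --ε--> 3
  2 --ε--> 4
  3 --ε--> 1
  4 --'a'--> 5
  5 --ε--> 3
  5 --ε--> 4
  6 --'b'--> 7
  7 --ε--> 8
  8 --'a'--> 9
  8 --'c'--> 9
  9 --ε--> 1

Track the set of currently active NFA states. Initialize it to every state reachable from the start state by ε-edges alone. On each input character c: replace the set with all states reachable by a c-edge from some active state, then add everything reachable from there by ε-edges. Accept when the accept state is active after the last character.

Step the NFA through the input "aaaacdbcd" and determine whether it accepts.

S₀ = ε-closure({0}) = {0,1,2,3,4,6}
'a' @ 1: {1,3,4,5}  (accept∈set)
'a' @ 2: {1,3,4,5}  (accept∈set)
'a' @ 3: {1,3,4,5}  (accept∈set)
'a' @ 4: {1,3,4,5}  (accept∈set)
'c' @ 5: {}  — dead — no transitions
rest 'dbcd' ignored (set empty)
final: {}; accept 1 not in set

Answer: REJECT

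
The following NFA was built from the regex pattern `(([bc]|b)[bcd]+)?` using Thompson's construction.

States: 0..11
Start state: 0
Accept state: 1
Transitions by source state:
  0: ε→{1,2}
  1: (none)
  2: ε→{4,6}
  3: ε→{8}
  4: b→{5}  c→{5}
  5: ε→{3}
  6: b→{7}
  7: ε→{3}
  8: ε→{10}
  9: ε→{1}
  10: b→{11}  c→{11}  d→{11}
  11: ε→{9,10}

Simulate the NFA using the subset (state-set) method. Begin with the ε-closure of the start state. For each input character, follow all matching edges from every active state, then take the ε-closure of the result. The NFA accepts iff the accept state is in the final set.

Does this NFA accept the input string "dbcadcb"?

Answer: REJECT

Steps:
start: ε-closure({0}) = {0,1,2,4,6}
'd' @ 1: {}  — no active states
rest 'bcadcb' ignored (set empty)
final: {}; accept 1 not in set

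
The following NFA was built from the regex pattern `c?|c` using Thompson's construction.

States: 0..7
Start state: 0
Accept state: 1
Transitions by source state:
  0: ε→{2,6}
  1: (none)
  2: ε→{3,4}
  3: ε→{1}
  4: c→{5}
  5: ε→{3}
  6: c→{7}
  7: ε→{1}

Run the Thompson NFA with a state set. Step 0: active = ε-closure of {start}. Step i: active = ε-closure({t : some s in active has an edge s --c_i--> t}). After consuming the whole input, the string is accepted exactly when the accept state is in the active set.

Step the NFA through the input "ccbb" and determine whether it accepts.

S₀ = ε-closure({0}) = {0,1,2,3,4,6}
'c' @ 1: {1,3,5,7}  ✓accept
'c' @ 2: {}  — dead — no transitions
rest 'bb' ignored (set empty)
end set {} — state 1 not in

Answer: REJECT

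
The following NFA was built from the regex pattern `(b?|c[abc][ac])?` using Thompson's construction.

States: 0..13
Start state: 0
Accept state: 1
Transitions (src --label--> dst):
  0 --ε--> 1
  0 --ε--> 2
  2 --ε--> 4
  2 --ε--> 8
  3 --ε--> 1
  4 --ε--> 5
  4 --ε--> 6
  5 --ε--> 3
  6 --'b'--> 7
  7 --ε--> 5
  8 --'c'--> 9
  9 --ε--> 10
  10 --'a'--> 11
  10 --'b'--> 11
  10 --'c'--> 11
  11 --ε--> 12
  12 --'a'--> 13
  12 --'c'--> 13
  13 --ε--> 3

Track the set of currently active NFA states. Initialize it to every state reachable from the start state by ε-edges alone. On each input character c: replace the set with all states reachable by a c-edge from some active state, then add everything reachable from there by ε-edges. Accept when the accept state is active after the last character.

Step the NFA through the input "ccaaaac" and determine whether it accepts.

S₀ = ε-closure({0}) = {0,1,2,3,4,5,6,8}
'c' @ 1: {9,10}
'c' @ 2: {11,12}
'a' @ 3: {1,3,13}  ✓accept
'a' @ 4: {}  — dead — no transitions
rest 'aac' ignored (set empty)
after full input: {}  (accept=1 not in)

Answer: REJECT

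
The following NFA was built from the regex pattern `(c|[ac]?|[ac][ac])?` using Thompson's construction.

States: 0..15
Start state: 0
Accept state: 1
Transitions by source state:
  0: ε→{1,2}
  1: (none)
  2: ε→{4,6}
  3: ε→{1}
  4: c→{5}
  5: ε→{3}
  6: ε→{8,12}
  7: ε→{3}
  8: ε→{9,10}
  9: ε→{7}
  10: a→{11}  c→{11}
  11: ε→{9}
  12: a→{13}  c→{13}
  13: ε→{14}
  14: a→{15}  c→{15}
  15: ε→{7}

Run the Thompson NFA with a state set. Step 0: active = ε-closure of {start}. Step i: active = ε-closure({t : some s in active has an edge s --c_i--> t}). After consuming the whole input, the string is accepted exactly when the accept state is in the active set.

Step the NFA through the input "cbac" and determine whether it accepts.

S₀ = ε-closure({0}) = {0,1,2,3,4,6,7,8,9,10,12}
'c' @ 1: {1,3,5,7,9,11,13,14}  (accept∈set)
'b' @ 2: {}  — no active states
rest 'ac' ignored (set empty)
final: {}; accept 1 not in set

Answer: REJECT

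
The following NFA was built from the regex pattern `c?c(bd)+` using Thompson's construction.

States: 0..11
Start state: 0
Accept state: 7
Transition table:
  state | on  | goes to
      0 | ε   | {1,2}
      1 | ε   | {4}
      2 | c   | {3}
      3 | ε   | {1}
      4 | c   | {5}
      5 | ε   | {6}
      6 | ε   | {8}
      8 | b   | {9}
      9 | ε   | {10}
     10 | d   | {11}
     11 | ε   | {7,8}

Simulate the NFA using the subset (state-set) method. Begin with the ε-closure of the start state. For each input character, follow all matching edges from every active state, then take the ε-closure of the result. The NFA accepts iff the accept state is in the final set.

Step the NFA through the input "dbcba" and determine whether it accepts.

Answer: REJECT

Derivation:
S₀ = ε-closure({0}) = {0,1,2,4}
'd' @ 1: {}  — no active states
rest 'bcba' ignored (set empty)
final: {}; accept 7 not in set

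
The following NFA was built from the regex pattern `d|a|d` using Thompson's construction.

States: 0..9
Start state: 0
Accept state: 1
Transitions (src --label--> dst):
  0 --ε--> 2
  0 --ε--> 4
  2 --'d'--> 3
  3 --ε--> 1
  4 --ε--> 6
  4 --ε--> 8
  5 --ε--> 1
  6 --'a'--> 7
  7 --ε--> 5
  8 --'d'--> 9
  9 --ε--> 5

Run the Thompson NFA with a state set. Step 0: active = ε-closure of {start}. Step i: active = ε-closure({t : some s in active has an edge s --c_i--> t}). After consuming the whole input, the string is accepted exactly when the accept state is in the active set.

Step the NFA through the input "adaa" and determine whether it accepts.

Answer: REJECT

Steps:
initial (ε-close {0}): {0,2,4,6,8}
'a' @ 1: {1,5,7}  (accept∈set)
'd' @ 2: {}  — state set empty
rest 'aa' ignored (set empty)
after full input: {}  (accept=1 not in)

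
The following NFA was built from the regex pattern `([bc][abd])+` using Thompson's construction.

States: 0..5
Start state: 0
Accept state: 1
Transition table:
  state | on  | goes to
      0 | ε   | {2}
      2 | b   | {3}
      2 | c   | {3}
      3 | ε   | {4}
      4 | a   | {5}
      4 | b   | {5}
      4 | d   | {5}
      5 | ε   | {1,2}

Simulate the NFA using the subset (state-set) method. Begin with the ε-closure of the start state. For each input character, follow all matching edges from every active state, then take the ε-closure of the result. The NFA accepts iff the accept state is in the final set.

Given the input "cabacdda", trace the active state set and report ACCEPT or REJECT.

S₀ = ε-closure({0}) = {0,2}
'c' @ 1: {3,4}
'a' @ 2: {1,2,5}  (accept∈set)
'b' @ 3: {3,4}
'a' @ 4: {1,2,5}  (accept∈set)
'c' @ 5: {3,4}
'd' @ 6: {1,2,5}  (accept∈set)
'd' @ 7: {}  — no active states
rest 'a' ignored (set empty)
end set {} — state 1 not in

Answer: REJECT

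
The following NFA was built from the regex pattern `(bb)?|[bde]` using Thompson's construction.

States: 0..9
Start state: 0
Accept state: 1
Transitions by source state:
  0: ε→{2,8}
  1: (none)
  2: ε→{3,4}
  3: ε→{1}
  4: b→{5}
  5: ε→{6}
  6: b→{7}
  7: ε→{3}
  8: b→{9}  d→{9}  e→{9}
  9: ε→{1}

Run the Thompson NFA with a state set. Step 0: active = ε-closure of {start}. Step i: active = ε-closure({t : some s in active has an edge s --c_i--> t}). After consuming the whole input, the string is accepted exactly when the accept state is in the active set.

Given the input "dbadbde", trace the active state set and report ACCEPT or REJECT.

Answer: REJECT

Trace:
start: ε-closure({0}) = {0,1,2,3,4,8}
'd' @ 1: {1,9}  (accept∈set)
'b' @ 2: {}  — state set empty
rest 'adbde' ignored (set empty)
after full input: {}  (accept=1 not in)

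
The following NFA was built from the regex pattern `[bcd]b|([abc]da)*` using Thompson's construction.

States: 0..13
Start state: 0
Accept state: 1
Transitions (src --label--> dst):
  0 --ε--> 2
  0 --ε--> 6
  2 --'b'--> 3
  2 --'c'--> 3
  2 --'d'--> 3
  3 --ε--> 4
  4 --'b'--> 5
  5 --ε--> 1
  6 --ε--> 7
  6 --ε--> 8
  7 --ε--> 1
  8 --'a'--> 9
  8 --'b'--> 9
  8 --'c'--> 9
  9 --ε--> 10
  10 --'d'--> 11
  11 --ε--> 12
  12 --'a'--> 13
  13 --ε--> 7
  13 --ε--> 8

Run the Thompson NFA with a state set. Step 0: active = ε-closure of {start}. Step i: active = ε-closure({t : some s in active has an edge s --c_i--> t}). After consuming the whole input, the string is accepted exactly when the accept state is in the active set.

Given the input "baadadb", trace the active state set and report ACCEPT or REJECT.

start: ε-closure({0}) = {0,1,2,6,7,8}
'b' @ 1: {3,4,9,10}
'a' @ 2: {}  — state set empty
rest 'adadb' ignored (set empty)
after full input: {}  (accept=1 not in)

Answer: REJECT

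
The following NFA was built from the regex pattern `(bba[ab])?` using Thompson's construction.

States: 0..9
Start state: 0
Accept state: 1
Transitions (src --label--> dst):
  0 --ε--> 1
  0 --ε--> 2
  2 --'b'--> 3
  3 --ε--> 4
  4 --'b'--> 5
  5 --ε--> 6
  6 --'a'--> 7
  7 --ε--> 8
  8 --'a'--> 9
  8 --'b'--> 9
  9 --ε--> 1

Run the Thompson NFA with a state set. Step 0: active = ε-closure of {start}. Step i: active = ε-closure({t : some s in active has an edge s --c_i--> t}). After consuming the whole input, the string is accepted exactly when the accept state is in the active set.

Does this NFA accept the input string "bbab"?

Answer: ACCEPT

Derivation:
initial (ε-close {0}): {0,1,2}
'b' @ 1: {3,4}
'b' @ 2: {5,6}
'a' @ 3: {7,8}
'b' @ 4: {1,9}  (accept∈set)
after full input: {1,9}  (accept=1 in)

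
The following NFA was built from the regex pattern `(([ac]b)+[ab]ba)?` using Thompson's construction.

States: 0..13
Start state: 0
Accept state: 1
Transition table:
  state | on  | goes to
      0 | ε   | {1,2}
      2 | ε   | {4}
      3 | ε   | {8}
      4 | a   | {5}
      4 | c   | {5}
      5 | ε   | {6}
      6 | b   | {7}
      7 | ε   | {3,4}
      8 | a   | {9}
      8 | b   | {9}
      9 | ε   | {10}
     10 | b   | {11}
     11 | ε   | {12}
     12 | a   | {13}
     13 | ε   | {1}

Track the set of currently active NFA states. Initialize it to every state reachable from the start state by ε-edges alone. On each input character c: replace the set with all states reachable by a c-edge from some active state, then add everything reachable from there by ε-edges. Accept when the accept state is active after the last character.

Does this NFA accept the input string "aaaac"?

Answer: REJECT

Derivation:
start: ε-closure({0}) = {0,1,2,4}
'a' @ 1: {5,6}
'a' @ 2: {}  — no active states
rest 'aac' ignored (set empty)
after full input: {}  (accept=1 not in)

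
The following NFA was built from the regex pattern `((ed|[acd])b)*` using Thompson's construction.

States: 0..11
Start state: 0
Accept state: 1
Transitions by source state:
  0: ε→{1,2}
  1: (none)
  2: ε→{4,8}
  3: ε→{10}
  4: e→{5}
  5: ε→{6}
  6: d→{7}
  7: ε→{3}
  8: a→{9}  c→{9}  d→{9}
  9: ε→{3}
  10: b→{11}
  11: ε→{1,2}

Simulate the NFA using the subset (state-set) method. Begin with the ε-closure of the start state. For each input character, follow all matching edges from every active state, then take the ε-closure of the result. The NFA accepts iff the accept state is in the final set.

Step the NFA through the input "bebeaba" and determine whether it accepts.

initial (ε-close {0}): {0,1,2,4,8}
'b' @ 1: {}  — dead — no transitions
rest 'ebeaba' ignored (set empty)
end set {} — state 1 not in

Answer: REJECT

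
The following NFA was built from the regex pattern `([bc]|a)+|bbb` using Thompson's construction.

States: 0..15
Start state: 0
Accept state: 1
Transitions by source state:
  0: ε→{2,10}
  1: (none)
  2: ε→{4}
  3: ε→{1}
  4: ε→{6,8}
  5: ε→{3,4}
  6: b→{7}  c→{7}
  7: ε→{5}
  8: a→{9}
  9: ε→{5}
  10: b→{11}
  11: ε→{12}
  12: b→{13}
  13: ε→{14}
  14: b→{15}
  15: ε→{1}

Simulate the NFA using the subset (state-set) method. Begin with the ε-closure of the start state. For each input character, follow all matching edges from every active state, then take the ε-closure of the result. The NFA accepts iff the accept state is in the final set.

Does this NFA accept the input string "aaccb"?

start: ε-closure({0}) = {0,2,4,6,8,10}
'a' @ 1: {1,3,4,5,6,8,9}  [accepting]
'a' @ 2: {1,3,4,5,6,8,9}  [accepting]
'c' @ 3: {1,3,4,5,6,7,8}  [accepting]
'c' @ 4: {1,3,4,5,6,7,8}  [accepting]
'b' @ 5: {1,3,4,5,6,7,8}  [accepting]
end set {1,3,4,5,6,7,8} — state 1 in

Answer: ACCEPT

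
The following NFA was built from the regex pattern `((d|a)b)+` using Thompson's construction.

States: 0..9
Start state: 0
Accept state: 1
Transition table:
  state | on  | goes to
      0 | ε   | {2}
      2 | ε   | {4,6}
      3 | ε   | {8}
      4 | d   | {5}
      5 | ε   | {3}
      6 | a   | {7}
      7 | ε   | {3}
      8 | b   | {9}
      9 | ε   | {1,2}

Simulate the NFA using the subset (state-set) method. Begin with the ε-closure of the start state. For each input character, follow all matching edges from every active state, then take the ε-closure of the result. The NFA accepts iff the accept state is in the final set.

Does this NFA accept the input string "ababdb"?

initial (ε-close {0}): {0,2,4,6}
'a' @ 1: {3,7,8}
'b' @ 2: {1,2,4,6,9}  ✓accept
'a' @ 3: {3,7,8}
'b' @ 4: {1,2,4,6,9}  ✓accept
'd' @ 5: {3,5,8}
'b' @ 6: {1,2,4,6,9}  ✓accept
final: {1,2,4,6,9}; accept 1 in set

Answer: ACCEPT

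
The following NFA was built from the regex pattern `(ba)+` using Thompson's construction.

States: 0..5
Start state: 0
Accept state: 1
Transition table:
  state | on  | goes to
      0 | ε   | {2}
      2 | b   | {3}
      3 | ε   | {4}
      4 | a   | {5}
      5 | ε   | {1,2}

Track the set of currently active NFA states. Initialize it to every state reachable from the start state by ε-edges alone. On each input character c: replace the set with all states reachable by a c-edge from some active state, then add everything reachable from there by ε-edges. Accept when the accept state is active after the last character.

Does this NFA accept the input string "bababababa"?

start: ε-closure({0}) = {0,2}
'b' @ 1: {3,4}
'a' @ 2: {1,2,5}  ✓accept
'b' @ 3: {3,4}
'a' @ 4: {1,2,5}  ✓accept
'b' @ 5: {3,4}
'a' @ 6: {1,2,5}  ✓accept
'b' @ 7: {3,4}
'a' @ 8: {1,2,5}  ✓accept
'b' @ 9: {3,4}
'a' @ 10: {1,2,5}  ✓accept
end set {1,2,5} — state 1 in

Answer: ACCEPT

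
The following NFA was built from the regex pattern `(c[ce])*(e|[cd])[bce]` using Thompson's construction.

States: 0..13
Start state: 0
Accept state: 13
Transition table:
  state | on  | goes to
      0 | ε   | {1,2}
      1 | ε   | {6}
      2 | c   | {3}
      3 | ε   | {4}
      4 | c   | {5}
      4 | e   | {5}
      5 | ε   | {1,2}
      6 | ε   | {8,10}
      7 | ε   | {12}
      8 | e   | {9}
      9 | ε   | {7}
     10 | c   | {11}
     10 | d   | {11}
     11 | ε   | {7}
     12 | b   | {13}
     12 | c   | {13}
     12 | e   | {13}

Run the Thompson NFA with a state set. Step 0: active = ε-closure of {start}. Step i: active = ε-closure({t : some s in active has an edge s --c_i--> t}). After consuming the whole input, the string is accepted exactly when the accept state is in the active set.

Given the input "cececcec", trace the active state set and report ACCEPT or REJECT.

S₀ = ε-closure({0}) = {0,1,2,6,8,10}
'c' @ 1: {3,4,7,11,12}
'e' @ 2: {1,2,5,6,8,10,13}  ✓accept
'c' @ 3: {3,4,7,11,12}
'e' @ 4: {1,2,5,6,8,10,13}  ✓accept
'c' @ 5: {3,4,7,11,12}
'c' @ 6: {1,2,5,6,8,10,13}  ✓accept
'e' @ 7: {7,9,12}
'c' @ 8: {13}  ✓accept
after full input: {13}  (accept=13 in)

Answer: ACCEPT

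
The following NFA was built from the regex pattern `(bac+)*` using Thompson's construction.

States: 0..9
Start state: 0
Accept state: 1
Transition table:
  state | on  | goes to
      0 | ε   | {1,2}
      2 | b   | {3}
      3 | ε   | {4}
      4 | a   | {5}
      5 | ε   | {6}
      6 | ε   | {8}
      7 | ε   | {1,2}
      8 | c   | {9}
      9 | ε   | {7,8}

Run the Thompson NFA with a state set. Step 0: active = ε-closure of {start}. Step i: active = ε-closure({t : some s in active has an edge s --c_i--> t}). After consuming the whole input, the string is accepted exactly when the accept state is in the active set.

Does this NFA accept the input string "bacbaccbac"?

S₀ = ε-closure({0}) = {0,1,2}
'b' @ 1: {3,4}
'a' @ 2: {5,6,8}
'c' @ 3: {1,2,7,8,9}  ✓accept
'b' @ 4: {3,4}
'a' @ 5: {5,6,8}
'c' @ 6: {1,2,7,8,9}  ✓accept
'c' @ 7: {1,2,7,8,9}  ✓accept
'b' @ 8: {3,4}
'a' @ 9: {5,6,8}
'c' @ 10: {1,2,7,8,9}  ✓accept
end set {1,2,7,8,9} — state 1 in

Answer: ACCEPT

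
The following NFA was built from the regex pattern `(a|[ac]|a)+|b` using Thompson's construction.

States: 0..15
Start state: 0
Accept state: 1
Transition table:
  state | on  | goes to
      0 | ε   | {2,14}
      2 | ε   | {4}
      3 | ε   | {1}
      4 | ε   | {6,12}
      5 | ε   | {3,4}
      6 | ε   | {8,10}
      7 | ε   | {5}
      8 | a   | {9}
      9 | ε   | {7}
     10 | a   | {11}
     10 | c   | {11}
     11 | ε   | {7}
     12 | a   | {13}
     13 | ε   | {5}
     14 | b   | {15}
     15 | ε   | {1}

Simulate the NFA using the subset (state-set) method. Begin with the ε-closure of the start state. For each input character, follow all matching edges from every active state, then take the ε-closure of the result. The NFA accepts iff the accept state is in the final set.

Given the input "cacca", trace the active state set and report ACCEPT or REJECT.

start: ε-closure({0}) = {0,2,4,6,8,10,12,14}
'c' @ 1: {1,3,4,5,6,7,8,10,11,12}  (accept∈set)
'a' @ 2: {1,3,4,5,6,7,8,9,10,11,12,13}  (accept∈set)
'c' @ 3: {1,3,4,5,6,7,8,10,11,12}  (accept∈set)
'c' @ 4: {1,3,4,5,6,7,8,10,11,12}  (accept∈set)
'a' @ 5: {1,3,4,5,6,7,8,9,10,11,12,13}  (accept∈set)
end set {1,3,4,5,6,7,8,9,10,11,12,13} — state 1 in

Answer: ACCEPT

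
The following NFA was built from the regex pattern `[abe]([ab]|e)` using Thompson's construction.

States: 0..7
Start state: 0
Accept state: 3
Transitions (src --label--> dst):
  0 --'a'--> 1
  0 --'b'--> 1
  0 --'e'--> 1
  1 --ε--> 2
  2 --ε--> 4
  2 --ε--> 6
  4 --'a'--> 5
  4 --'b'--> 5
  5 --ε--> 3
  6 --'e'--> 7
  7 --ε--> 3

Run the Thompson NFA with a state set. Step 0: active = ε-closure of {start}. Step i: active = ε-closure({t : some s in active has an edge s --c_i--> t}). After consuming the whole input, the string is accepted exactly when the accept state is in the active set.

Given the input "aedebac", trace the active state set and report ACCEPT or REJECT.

S₀ = ε-closure({0}) = {0}
'a' @ 1: {1,2,4,6}
'e' @ 2: {3,7}  ✓accept
'd' @ 3: {}  — no active states
rest 'ebac' ignored (set empty)
after full input: {}  (accept=3 not in)

Answer: REJECT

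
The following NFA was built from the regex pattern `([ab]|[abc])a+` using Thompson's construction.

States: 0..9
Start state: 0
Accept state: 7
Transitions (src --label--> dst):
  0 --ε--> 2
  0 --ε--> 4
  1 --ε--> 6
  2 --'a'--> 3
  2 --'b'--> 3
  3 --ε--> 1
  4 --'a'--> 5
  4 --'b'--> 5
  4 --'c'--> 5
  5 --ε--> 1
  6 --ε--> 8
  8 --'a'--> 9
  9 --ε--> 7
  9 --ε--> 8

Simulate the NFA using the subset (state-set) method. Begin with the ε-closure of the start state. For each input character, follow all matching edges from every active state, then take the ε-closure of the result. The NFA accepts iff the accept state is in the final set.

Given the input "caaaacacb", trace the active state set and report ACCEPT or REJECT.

Answer: REJECT

Derivation:
initial (ε-close {0}): {0,2,4}
'c' @ 1: {1,5,6,8}
'a' @ 2: {7,8,9}  (accept∈set)
'a' @ 3: {7,8,9}  (accept∈set)
'a' @ 4: {7,8,9}  (accept∈set)
'a' @ 5: {7,8,9}  (accept∈set)
'c' @ 6: {}  — no active states
rest 'acb' ignored (set empty)
after full input: {}  (accept=7 not in)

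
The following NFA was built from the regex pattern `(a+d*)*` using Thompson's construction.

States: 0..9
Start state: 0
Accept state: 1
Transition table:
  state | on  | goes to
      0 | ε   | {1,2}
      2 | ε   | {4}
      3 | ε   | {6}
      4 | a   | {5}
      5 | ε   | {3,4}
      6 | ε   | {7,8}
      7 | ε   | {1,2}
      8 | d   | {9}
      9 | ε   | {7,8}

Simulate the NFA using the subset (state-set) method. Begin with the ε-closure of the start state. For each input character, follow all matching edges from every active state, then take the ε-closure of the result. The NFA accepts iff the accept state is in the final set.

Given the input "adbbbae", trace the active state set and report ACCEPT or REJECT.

Answer: REJECT

Derivation:
start: ε-closure({0}) = {0,1,2,4}
'a' @ 1: {1,2,3,4,5,6,7,8}  (accept∈set)
'd' @ 2: {1,2,4,7,8,9}  (accept∈set)
'b' @ 3: {}  — dead — no transitions
rest 'bbae' ignored (set empty)
final: {}; accept 1 not in set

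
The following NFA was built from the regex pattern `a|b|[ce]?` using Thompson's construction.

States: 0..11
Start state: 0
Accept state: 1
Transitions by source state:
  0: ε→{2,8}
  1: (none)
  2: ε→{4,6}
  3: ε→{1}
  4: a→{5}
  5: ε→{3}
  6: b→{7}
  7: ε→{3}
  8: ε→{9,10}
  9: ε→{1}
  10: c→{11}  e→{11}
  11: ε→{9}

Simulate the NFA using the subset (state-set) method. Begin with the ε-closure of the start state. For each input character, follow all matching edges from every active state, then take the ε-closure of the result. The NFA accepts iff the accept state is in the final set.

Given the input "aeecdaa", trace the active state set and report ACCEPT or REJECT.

start: ε-closure({0}) = {0,1,2,4,6,8,9,10}
'a' @ 1: {1,3,5}  [accepting]
'e' @ 2: {}  — state set empty
rest 'ecdaa' ignored (set empty)
end set {} — state 1 not in

Answer: REJECT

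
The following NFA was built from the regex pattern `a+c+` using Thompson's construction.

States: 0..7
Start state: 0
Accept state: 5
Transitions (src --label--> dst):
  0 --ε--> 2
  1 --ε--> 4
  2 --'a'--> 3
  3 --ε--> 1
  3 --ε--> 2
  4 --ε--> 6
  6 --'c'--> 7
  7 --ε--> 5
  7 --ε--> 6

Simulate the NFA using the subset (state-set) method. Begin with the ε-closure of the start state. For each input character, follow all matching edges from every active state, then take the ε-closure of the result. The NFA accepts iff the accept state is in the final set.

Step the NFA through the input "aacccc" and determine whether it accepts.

Answer: ACCEPT

Trace:
initial (ε-close {0}): {0,2}
'a' @ 1: {1,2,3,4,6}
'a' @ 2: {1,2,3,4,6}
'c' @ 3: {5,6,7}  (accept∈set)
'c' @ 4: {5,6,7}  (accept∈set)
'c' @ 5: {5,6,7}  (accept∈set)
'c' @ 6: {5,6,7}  (accept∈set)
after full input: {5,6,7}  (accept=5 in)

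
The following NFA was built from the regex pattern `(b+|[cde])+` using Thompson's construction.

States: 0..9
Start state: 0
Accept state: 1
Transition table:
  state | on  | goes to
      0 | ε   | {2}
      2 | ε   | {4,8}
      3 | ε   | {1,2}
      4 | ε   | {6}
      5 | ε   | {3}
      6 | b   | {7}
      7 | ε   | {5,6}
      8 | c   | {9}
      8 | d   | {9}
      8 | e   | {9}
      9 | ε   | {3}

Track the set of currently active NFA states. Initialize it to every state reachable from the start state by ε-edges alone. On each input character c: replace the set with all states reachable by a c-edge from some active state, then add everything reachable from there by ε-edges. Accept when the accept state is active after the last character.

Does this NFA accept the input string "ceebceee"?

Answer: ACCEPT

Trace:
S₀ = ε-closure({0}) = {0,2,4,6,8}
'c' @ 1: {1,2,3,4,6,8,9}  ✓accept
'e' @ 2: {1,2,3,4,6,8,9}  ✓accept
'e' @ 3: {1,2,3,4,6,8,9}  ✓accept
'b' @ 4: {1,2,3,4,5,6,7,8}  ✓accept
'c' @ 5: {1,2,3,4,6,8,9}  ✓accept
'e' @ 6: {1,2,3,4,6,8,9}  ✓accept
'e' @ 7: {1,2,3,4,6,8,9}  ✓accept
'e' @ 8: {1,2,3,4,6,8,9}  ✓accept
after full input: {1,2,3,4,6,8,9}  (accept=1 in)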